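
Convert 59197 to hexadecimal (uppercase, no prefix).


59197 = E73D hex

E73D


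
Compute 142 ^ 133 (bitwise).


0b10001110 ^ 0b10000101 = 0b1011 = 11

11


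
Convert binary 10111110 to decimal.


10111110 in decimal = 190

190


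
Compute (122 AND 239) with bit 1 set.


Step 1: 122 & 239 = 106
Step 2: 106 | (1 << 1) = 106 | 2 = 106

106


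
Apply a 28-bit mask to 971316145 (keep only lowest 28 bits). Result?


971316145 & 268435455 = 166009777

166009777


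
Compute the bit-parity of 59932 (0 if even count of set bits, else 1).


0b1110101000011100 has 8 ones => parity 0

0


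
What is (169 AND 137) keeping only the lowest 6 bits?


Step 1: 169 & 137 = 137
Step 2: 137 & 63 = 9

9


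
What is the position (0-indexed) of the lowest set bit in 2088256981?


0b1111100011110000100010111010101. Lowest set bit at position 0

0


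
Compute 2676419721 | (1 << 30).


2676419721 | (1 << 30) = 2676419721 | 1073741824 = 3750161545

3750161545


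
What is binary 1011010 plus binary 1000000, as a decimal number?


1011010 + 1000000 = 10011010 = 154

154


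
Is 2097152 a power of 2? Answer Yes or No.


0b1000000000000000000000. Only one bit set => Yes

Yes


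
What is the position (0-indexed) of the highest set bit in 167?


0b10100111. Highest set bit at position 7

7


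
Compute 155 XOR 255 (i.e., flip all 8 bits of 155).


155 ^ 255 = 100

100


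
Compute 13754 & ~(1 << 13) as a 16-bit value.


13754 & ~(1 << 13) = 5562

5562


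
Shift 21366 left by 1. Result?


0b101001101110110 << 1 = 0b1010011011101100 = 42732

42732


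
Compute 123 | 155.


0b1111011 | 0b10011011 = 0b11111011 = 251

251


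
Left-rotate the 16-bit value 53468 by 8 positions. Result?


Rotate 0b1101000011011100 left by 8 (16-bit) = 0b1101110011010000 = 56528

56528


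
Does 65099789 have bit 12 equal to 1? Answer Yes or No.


0b11111000010101100000001101, bit 12 = 1. Yes

Yes


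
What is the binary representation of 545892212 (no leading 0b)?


545892212 = 100000100010011010011101110100 in binary

100000100010011010011101110100


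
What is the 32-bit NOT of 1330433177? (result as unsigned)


~0b1001111010011001100110010011001 = 0b10110000101100110011001101100110 = 2964534118 (32-bit unsigned)

2964534118


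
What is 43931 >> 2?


0b1010101110011011 >> 2 = 0b10101011100110 = 10982

10982


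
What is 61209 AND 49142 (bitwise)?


0b1110111100011001 & 0b1011111111110110 = 0b1010111100010000 = 44816

44816


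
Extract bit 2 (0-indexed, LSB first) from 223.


0b11011111, position 2 = 1

1


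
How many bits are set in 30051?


0b111010101100011 has 9 set bits

9


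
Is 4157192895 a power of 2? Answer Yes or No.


0b11110111110010011011101010111111. Multiple bits set => No

No


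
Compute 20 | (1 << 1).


20 | (1 << 1) = 20 | 2 = 22

22


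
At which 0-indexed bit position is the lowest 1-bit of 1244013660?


0b1001010001001100010010001011100. Lowest set bit at position 2

2


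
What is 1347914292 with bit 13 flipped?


1347914292 ^ (1 << 13) = 1347914292 ^ 8192 = 1347922484

1347922484


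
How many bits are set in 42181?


0b1010010011000101 has 7 set bits

7


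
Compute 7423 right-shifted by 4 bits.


0b1110011111111 >> 4 = 0b111001111 = 463

463


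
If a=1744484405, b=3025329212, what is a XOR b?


1744484405 ^ 3025329212 = 3551028233

3551028233


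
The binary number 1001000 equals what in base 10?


1001000 in decimal = 72

72


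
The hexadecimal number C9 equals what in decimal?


C9 hex = 201 decimal

201


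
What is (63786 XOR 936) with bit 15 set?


Step 1: 63786 ^ 936 = 64130
Step 2: 64130 | (1 << 15) = 64130 | 32768 = 64130

64130


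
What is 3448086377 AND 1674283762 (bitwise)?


0b11001101100001011001111101101001 & 0b1100011110010111000101011110010 = 0b1000001100000011000101001100000 = 1099008608

1099008608


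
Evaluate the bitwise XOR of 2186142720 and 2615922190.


0b10000010010011011110010000000000 ^ 0b10011011111010111100111000001110 = 0b11001101001100010101000001110 = 430320142

430320142


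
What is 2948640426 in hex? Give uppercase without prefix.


2948640426 = AFC0AEAA hex

AFC0AEAA


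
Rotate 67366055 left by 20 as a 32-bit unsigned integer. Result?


Rotate 0b100000000111110110010100111 left by 20 (32-bit) = 0b11001010011100000100000000111110 = 3396354110

3396354110


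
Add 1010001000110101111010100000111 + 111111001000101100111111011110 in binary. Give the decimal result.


1010001000110101111010100000111 + 111111001000101100111111011110 = 10010000001111011100010011100101 = 2419967205

2419967205


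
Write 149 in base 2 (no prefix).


149 = 10010101 in binary

10010101


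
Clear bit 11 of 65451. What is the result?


65451 & ~(1 << 11) = 63403

63403


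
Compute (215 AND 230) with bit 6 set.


Step 1: 215 & 230 = 198
Step 2: 198 | (1 << 6) = 198 | 64 = 198

198


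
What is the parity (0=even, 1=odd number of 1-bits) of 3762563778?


0b11100000010001000010101011000010 has 11 ones => parity 1

1


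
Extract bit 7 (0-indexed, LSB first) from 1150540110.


0b1000100100100111101100101001110, position 7 = 0

0


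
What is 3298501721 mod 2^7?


3298501721 & 127 = 89

89


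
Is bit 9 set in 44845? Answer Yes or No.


0b1010111100101101, bit 9 = 1. Yes

Yes


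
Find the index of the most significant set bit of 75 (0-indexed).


0b1001011. Highest set bit at position 6

6


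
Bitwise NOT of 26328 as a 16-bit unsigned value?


~0b110011011011000 = 0b1001100100100111 = 39207 (16-bit unsigned)

39207


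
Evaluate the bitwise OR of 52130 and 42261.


0b1100101110100010 | 0b1010010100010101 = 0b1110111110110111 = 61367

61367


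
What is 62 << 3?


0b111110 << 3 = 0b111110000 = 496

496


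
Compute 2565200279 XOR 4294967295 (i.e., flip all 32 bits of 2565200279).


2565200279 ^ 4294967295 = 1729767016

1729767016


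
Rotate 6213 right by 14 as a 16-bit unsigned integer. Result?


Rotate 0b1100001000101 right by 14 (16-bit) = 0b110000100010100 = 24852

24852


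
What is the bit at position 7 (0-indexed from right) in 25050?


0b110000111011010, position 7 = 1

1


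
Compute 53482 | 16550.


0b1101000011101010 | 0b100000010100110 = 0b1101000011101110 = 53486

53486


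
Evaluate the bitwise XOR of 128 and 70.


0b10000000 ^ 0b1000110 = 0b11000110 = 198

198


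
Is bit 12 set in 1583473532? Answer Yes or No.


0b1011110011000011110001101111100, bit 12 = 0. No

No


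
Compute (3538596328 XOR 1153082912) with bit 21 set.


Step 1: 3538596328 ^ 1153082912 = 2521831368
Step 2: 2521831368 | (1 << 21) = 2521831368 | 2097152 = 2523928520

2523928520


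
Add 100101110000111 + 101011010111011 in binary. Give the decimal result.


100101110000111 + 101011010111011 = 1010001001000010 = 41538

41538


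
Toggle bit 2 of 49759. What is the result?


49759 ^ (1 << 2) = 49759 ^ 4 = 49755

49755


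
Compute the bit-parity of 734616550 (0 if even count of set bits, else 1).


0b101011110010010101101111100110 has 18 ones => parity 0

0


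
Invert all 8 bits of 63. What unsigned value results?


63 ^ 255 = 192

192


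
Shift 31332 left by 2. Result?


0b111101001100100 << 2 = 0b11110100110010000 = 125328

125328


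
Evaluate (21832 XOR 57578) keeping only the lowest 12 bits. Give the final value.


Step 1: 21832 ^ 57578 = 46498
Step 2: 46498 & 4095 = 1442

1442


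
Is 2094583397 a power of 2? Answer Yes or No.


0b1111100110110001100111001100101. Multiple bits set => No

No


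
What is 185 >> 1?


0b10111001 >> 1 = 0b1011100 = 92

92


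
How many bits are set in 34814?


0b1000011111111110 has 11 set bits

11


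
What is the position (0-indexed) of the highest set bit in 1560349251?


0b1011101000000010000101001000011. Highest set bit at position 30

30


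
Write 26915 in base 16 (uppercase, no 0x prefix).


26915 = 6923 hex

6923


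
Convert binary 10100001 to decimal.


10100001 in decimal = 161

161


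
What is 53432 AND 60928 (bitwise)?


0b1101000010111000 & 0b1110111000000000 = 0b1100000000000000 = 49152

49152


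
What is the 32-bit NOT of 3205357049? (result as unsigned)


~0b10111111000011011101110111111001 = 0b1000000111100100010001000000110 = 1089610246 (32-bit unsigned)

1089610246


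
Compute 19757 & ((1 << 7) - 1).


19757 & 127 = 45

45


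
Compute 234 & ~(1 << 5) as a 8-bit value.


234 & ~(1 << 5) = 202

202


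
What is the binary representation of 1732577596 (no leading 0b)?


1732577596 = 1100111010001010000100100111100 in binary

1100111010001010000100100111100


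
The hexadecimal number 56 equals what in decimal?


56 hex = 86 decimal

86


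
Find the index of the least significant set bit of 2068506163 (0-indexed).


0b1111011010010101110011000110011. Lowest set bit at position 0

0


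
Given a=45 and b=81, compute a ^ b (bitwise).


45 ^ 81 = 124

124


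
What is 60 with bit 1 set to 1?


60 | (1 << 1) = 60 | 2 = 62

62


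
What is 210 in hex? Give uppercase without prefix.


210 = D2 hex

D2


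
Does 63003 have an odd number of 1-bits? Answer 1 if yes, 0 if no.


0b1111011000011011 has 10 ones => parity 0

0


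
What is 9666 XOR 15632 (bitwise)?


0b10010111000010 ^ 0b11110100010000 = 0b1100011010010 = 6354

6354


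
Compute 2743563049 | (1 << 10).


2743563049 | (1 << 10) = 2743563049 | 1024 = 2743564073

2743564073


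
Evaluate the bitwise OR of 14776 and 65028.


0b11100110111000 | 0b1111111000000100 = 0b1111111110111100 = 65468

65468


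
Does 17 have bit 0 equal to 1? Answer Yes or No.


0b10001, bit 0 = 1. Yes

Yes


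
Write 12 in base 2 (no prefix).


12 = 1100 in binary

1100


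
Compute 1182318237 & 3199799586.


0b1000110011110001011111010011101 & 0b10111110101110010001000100100010 = 0b110001110000001000000000000 = 104337408

104337408


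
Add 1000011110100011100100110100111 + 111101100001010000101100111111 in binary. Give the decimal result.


1000011110100011100100110100111 + 111101100001010000101100111111 = 10000001010101101101010011100110 = 2169951462

2169951462


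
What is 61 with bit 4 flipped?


61 ^ (1 << 4) = 61 ^ 16 = 45

45


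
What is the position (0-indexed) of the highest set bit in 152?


0b10011000. Highest set bit at position 7

7


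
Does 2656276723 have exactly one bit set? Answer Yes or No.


0b10011110010100111001000011110011. Multiple bits set => No

No


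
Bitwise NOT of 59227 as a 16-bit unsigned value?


~0b1110011101011011 = 0b1100010100100 = 6308 (16-bit unsigned)

6308


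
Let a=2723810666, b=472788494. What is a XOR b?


2723810666 ^ 472788494 = 3195282276

3195282276


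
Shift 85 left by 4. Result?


0b1010101 << 4 = 0b10101010000 = 1360

1360


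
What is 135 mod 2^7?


135 & 127 = 7

7


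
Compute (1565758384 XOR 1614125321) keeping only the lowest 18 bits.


Step 1: 1565758384 ^ 1614125321 = 1030097593
Step 2: 1030097593 & 262143 = 133817

133817


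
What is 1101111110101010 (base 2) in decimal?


1101111110101010 in decimal = 57258

57258


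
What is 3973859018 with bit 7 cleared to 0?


3973859018 & ~(1 << 7) = 3973858890

3973858890


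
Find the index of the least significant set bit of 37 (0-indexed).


0b100101. Lowest set bit at position 0

0


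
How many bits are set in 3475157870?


0b11001111001000101011001101101110 has 18 set bits

18


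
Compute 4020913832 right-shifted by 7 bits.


0b11101111101010100100011010101000 >> 7 = 0b1110111110101010010001101 = 31413389

31413389


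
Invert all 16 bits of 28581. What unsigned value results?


28581 ^ 65535 = 36954

36954


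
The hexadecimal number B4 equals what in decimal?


B4 hex = 180 decimal

180


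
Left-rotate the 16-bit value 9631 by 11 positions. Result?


Rotate 0b10010110011111 left by 11 (16-bit) = 0b1111100100101100 = 63788

63788


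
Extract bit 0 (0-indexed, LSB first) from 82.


0b1010010, position 0 = 0

0


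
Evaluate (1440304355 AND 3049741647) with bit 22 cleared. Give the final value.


Step 1: 1440304355 & 3049741647 = 364989507
Step 2: 364989507 & ~(1 << 22) = 360795203

360795203


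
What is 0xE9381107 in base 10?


E9381107 hex = 3912765703 decimal

3912765703


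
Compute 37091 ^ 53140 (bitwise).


0b1001000011100011 ^ 0b1100111110010100 = 0b101111101110111 = 24439

24439


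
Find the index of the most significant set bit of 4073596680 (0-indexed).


0b11110010110011100010011100001000. Highest set bit at position 31

31


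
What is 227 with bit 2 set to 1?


227 | (1 << 2) = 227 | 4 = 231

231


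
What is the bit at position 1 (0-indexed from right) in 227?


0b11100011, position 1 = 1

1


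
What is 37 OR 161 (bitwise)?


0b100101 | 0b10100001 = 0b10100101 = 165

165


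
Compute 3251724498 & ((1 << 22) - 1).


3251724498 & 4194303 = 1138898

1138898


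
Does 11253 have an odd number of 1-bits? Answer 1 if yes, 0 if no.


0b10101111110101 has 10 ones => parity 0

0


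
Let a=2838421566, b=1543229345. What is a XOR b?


2838421566 ^ 1543229345 = 4074057631

4074057631


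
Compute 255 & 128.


0b11111111 & 0b10000000 = 0b10000000 = 128

128


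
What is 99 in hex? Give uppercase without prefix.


99 = 63 hex

63


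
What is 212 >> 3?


0b11010100 >> 3 = 0b11010 = 26

26


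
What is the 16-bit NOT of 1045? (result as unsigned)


~0b10000010101 = 0b1111101111101010 = 64490 (16-bit unsigned)

64490


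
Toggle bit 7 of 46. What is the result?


46 ^ (1 << 7) = 46 ^ 128 = 174

174


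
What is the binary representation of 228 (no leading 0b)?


228 = 11100100 in binary

11100100


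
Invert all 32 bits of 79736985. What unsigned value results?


79736985 ^ 4294967295 = 4215230310

4215230310


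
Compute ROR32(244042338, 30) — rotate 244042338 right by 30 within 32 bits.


Rotate 0b1110100010111100101001100010 right by 30 (32-bit) = 0b111010001011110010100110001000 = 976169352

976169352


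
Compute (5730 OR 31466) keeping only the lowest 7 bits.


Step 1: 5730 | 31466 = 32490
Step 2: 32490 & 127 = 106

106


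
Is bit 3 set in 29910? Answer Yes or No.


0b111010011010110, bit 3 = 0. No

No


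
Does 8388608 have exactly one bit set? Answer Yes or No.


0b100000000000000000000000. Only one bit set => Yes

Yes


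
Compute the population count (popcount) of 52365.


0b1100110010001101 has 8 set bits

8


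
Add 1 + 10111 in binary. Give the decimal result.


1 + 10111 = 11000 = 24

24


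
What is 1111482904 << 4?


0b1000010001111111110001000011000 << 4 = 0b10000100011111111100010000110000000 = 17783726464

17783726464


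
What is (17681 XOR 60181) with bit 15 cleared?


Step 1: 17681 ^ 60181 = 44548
Step 2: 44548 & ~(1 << 15) = 11780

11780


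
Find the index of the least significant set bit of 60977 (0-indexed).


0b1110111000110001. Lowest set bit at position 0

0


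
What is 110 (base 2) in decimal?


110 in decimal = 6

6


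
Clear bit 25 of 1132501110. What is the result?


1132501110 & ~(1 << 25) = 1098946678

1098946678


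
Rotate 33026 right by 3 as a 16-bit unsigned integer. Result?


Rotate 0b1000000100000010 right by 3 (16-bit) = 0b101000000100000 = 20512

20512


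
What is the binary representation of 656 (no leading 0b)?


656 = 1010010000 in binary

1010010000


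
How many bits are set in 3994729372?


0b11101110000110101011101110011100 has 19 set bits

19


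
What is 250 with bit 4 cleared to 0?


250 & ~(1 << 4) = 234

234


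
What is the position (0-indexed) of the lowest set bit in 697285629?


0b101001100011111011101111111101. Lowest set bit at position 0

0


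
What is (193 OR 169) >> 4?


Step 1: 193 | 169 = 233
Step 2: 233 >> 4 = 14

14


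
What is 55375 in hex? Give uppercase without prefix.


55375 = D84F hex

D84F


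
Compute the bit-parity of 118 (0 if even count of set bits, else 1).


0b1110110 has 5 ones => parity 1

1


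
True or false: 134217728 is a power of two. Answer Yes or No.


0b1000000000000000000000000000. Only one bit set => Yes

Yes


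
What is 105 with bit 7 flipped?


105 ^ (1 << 7) = 105 ^ 128 = 233

233


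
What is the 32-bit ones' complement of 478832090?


478832090 ^ 4294967295 = 3816135205

3816135205


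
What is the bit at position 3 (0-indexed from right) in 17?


0b10001, position 3 = 0

0


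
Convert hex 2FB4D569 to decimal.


2FB4D569 hex = 800380265 decimal

800380265


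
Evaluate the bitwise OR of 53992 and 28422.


0b1101001011101000 | 0b110111100000110 = 0b1111111111101110 = 65518

65518


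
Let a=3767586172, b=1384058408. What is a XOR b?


3767586172 ^ 1384058408 = 3002057556

3002057556


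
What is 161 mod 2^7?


161 & 127 = 33

33


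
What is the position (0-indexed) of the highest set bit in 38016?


0b1001010010000000. Highest set bit at position 15

15


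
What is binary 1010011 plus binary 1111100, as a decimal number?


1010011 + 1111100 = 11001111 = 207

207


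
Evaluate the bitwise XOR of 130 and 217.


0b10000010 ^ 0b11011001 = 0b1011011 = 91

91


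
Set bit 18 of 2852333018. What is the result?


2852333018 | (1 << 18) = 2852333018 | 262144 = 2852595162

2852595162


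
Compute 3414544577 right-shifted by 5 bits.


0b11001011100001011101000011000001 >> 5 = 0b110010111000010111010000110 = 106704518

106704518


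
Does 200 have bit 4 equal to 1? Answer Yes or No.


0b11001000, bit 4 = 0. No

No


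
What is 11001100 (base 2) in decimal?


11001100 in decimal = 204

204


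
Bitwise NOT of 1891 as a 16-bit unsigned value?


~0b11101100011 = 0b1111100010011100 = 63644 (16-bit unsigned)

63644


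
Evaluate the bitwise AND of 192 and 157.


0b11000000 & 0b10011101 = 0b10000000 = 128

128


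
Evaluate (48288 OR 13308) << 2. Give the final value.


Step 1: 48288 | 13308 = 49148
Step 2: 49148 << 2 = 196592

196592


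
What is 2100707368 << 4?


0b1111101001101100100000000101000 << 4 = 0b11111010011011001000000001010000000 = 33611317888

33611317888


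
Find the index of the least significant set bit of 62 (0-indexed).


0b111110. Lowest set bit at position 1

1


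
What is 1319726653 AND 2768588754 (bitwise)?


0b1001110101010010110111000111101 & 0b10100101000001010100111111010010 = 0b100000000010100111000010000 = 67194384

67194384


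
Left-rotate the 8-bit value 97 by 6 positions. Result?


Rotate 0b1100001 left by 6 (8-bit) = 0b1011000 = 88

88


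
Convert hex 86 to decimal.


86 hex = 134 decimal

134


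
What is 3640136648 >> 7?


0b11011000111110000001001111001000 >> 7 = 0b1101100011111000000100111 = 28438567

28438567


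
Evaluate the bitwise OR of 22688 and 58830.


0b101100010100000 | 0b1110010111001110 = 0b1111110111101110 = 65006

65006


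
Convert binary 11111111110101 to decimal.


11111111110101 in decimal = 16373

16373


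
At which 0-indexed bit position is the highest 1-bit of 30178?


0b111010111100010. Highest set bit at position 14

14


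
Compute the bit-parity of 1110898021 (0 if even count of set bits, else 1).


0b1000010001101101111010101100101 has 16 ones => parity 0

0


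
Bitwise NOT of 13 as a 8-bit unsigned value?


~0b1101 = 0b11110010 = 242 (8-bit unsigned)

242


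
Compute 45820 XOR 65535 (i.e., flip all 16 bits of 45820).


45820 ^ 65535 = 19715

19715


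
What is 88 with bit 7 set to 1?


88 | (1 << 7) = 88 | 128 = 216

216


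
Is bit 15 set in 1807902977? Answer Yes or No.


0b1101011110000100110100100000001, bit 15 = 0. No

No


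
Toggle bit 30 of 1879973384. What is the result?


1879973384 ^ (1 << 30) = 1879973384 ^ 1073741824 = 806231560

806231560


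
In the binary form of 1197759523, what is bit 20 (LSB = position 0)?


0b1000111011001000101110000100011, position 20 = 0

0


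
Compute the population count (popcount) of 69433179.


0b100001000110111011101011011 has 15 set bits

15


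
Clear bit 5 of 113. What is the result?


113 & ~(1 << 5) = 81

81


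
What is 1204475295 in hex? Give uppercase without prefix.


1204475295 = 47CAD59F hex

47CAD59F


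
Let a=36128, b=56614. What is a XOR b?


36128 ^ 56614 = 20486

20486


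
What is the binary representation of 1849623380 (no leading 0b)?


1849623380 = 1101110001111110000001101010100 in binary

1101110001111110000001101010100


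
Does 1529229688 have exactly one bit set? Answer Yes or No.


0b1011011001001100011000101111000. Multiple bits set => No

No


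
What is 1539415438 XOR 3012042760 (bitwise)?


0b1011011110000011001110110001110 ^ 0b10110011100010000010000000001000 = 0b11101000010010011011110110000110 = 3897146758

3897146758


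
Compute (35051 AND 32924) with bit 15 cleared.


Step 1: 35051 & 32924 = 32904
Step 2: 32904 & ~(1 << 15) = 136

136


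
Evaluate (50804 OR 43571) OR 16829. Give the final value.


Step 1: 50804 | 43571 = 61047
Step 2: 61047 | 16829 = 61439

61439


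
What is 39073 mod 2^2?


39073 & 3 = 1

1


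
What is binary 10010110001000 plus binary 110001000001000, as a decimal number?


10010110001000 + 110001000001000 = 1000011110010000 = 34704

34704


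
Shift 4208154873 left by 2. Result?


0b11111010110100110101100011111001 << 2 = 0b1111101011010011010110001111100100 = 16832619492

16832619492


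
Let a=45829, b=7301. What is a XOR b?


45829 ^ 7301 = 44928

44928


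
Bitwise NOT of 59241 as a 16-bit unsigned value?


~0b1110011101101001 = 0b1100010010110 = 6294 (16-bit unsigned)

6294


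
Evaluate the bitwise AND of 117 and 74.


0b1110101 & 0b1001010 = 0b1000000 = 64

64


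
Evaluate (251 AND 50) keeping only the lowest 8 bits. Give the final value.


Step 1: 251 & 50 = 50
Step 2: 50 & 255 = 50

50


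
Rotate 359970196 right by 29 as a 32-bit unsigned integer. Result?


Rotate 0b10101011101001011010110010100 right by 29 (32-bit) = 0b10101011101001011010110010100000 = 2879761568

2879761568


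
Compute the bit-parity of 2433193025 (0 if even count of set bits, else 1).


0b10010001000001111001010001000001 has 11 ones => parity 1

1


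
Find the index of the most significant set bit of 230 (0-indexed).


0b11100110. Highest set bit at position 7

7


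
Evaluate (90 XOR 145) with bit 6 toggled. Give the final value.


Step 1: 90 ^ 145 = 203
Step 2: 203 ^ (1 << 6) = 203 ^ 64 = 139

139


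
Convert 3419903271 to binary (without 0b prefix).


3419903271 = 11001011110101111001010100100111 in binary

11001011110101111001010100100111


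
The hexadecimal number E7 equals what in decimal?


E7 hex = 231 decimal

231


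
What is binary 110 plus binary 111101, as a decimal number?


110 + 111101 = 1000011 = 67

67


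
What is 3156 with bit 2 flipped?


3156 ^ (1 << 2) = 3156 ^ 4 = 3152

3152


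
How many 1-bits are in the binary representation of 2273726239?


0b10000111100001100100111100011111 has 17 set bits

17


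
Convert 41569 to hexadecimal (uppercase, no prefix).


41569 = A261 hex

A261


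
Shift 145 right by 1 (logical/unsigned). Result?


0b10010001 >> 1 = 0b1001000 = 72

72


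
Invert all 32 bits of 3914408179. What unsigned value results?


3914408179 ^ 4294967295 = 380559116

380559116


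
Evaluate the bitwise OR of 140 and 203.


0b10001100 | 0b11001011 = 0b11001111 = 207

207


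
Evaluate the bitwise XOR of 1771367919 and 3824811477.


0b1101001100101001110110111101111 ^ 0b11100011111110011111110111010101 = 0b10001010011011010001000000111010 = 2322403386

2322403386


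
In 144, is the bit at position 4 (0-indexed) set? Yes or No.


0b10010000, bit 4 = 1. Yes

Yes


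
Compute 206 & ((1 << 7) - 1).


206 & 127 = 78

78


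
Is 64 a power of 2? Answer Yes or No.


0b1000000. Only one bit set => Yes

Yes


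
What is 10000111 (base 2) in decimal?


10000111 in decimal = 135

135


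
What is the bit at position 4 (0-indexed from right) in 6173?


0b1100000011101, position 4 = 1

1


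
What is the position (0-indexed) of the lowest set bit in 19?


0b10011. Lowest set bit at position 0

0


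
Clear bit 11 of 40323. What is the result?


40323 & ~(1 << 11) = 38275

38275


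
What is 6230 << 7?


0b1100001010110 << 7 = 0b11000010101100000000 = 797440

797440


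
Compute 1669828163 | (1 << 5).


1669828163 | (1 << 5) = 1669828163 | 32 = 1669828195

1669828195


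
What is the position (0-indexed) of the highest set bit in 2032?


0b11111110000. Highest set bit at position 10

10


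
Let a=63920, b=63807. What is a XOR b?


63920 ^ 63807 = 143

143


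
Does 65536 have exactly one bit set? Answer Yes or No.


0b10000000000000000. Only one bit set => Yes

Yes


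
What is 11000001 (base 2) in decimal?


11000001 in decimal = 193

193


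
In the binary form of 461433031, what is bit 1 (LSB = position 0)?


0b11011100000001110100011000111, position 1 = 1

1


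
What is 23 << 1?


0b10111 << 1 = 0b101110 = 46

46


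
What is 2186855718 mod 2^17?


2186855718 & 131071 = 50470

50470


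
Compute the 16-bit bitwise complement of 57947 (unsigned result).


~0b1110001001011011 = 0b1110110100100 = 7588 (16-bit unsigned)

7588


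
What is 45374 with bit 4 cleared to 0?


45374 & ~(1 << 4) = 45358

45358


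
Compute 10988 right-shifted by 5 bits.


0b10101011101100 >> 5 = 0b101010111 = 343

343


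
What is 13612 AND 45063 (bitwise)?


0b11010100101100 & 0b1011000000000111 = 0b11000000000100 = 12292

12292


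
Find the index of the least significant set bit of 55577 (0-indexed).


0b1101100100011001. Lowest set bit at position 0

0


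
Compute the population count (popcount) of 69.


0b1000101 has 3 set bits

3


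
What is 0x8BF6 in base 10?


8BF6 hex = 35830 decimal

35830


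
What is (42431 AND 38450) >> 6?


Step 1: 42431 & 38450 = 33842
Step 2: 33842 >> 6 = 528

528


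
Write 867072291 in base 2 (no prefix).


867072291 = 110011101011100111100100100011 in binary

110011101011100111100100100011


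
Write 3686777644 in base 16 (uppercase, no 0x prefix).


3686777644 = DBBFC32C hex

DBBFC32C


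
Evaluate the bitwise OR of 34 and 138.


0b100010 | 0b10001010 = 0b10101010 = 170

170


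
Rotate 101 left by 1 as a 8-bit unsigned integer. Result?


Rotate 0b1100101 left by 1 (8-bit) = 0b11001010 = 202

202


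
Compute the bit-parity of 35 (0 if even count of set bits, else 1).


0b100011 has 3 ones => parity 1

1


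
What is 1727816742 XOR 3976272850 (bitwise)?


0b1100110111111000110010000100110 ^ 0b11101101000000010001101111010010 = 0b10001011111111010111111111110100 = 2348646388

2348646388


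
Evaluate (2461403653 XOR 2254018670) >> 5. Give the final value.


Step 1: 2461403653 ^ 2254018670 = 351244907
Step 2: 351244907 >> 5 = 10976403

10976403


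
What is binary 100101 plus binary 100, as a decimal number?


100101 + 100 = 101001 = 41

41


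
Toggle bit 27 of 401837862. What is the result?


401837862 ^ (1 << 27) = 401837862 ^ 134217728 = 536055590

536055590


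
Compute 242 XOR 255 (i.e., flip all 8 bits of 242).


242 ^ 255 = 13

13


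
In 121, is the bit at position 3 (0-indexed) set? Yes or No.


0b1111001, bit 3 = 1. Yes

Yes


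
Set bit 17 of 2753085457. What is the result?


2753085457 | (1 << 17) = 2753085457 | 131072 = 2753216529

2753216529


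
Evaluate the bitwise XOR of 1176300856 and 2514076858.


0b1000110000111001110110100111000 ^ 0b10010101110110011100010010111010 = 0b11010011110001010010100110000010 = 3552913794

3552913794


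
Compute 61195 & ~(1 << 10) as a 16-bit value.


61195 & ~(1 << 10) = 60171

60171


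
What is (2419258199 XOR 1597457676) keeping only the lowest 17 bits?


Step 1: 2419258199 ^ 1597457676 = 3473258075
Step 2: 3473258075 & 131071 = 112219

112219


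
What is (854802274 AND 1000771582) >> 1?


Step 1: 854802274 & 1000771582 = 849481570
Step 2: 849481570 >> 1 = 424740785

424740785


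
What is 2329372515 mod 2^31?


2329372515 & 2147483647 = 181888867

181888867


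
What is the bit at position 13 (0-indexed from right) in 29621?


0b111001110110101, position 13 = 1

1


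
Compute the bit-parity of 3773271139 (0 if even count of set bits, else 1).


0b11100000111001111000110001100011 has 16 ones => parity 0

0


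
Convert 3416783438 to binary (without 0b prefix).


3416783438 = 11001011101001111111101001001110 in binary

11001011101001111111101001001110


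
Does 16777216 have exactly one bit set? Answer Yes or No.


0b1000000000000000000000000. Only one bit set => Yes

Yes


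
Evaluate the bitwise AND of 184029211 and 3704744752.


0b1010111110000001000000011011 & 0b11011100110100011110101100110000 = 0b1000110100000000000000010000 = 147849232

147849232


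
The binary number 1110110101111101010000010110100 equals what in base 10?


1110110101111101010000010110100 in decimal = 1992204468

1992204468


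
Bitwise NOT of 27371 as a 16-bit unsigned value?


~0b110101011101011 = 0b1001010100010100 = 38164 (16-bit unsigned)

38164


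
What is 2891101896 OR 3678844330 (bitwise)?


0b10101100010100101011011011001000 | 0b11011011010001101011010110101010 = 0b11111111010101101011011111101010 = 4283873258

4283873258


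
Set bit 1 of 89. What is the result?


89 | (1 << 1) = 89 | 2 = 91

91


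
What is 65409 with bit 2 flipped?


65409 ^ (1 << 2) = 65409 ^ 4 = 65413

65413


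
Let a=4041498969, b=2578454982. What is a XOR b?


4041498969 ^ 2578454982 = 1767143583

1767143583


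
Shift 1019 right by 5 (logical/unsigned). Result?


0b1111111011 >> 5 = 0b11111 = 31

31


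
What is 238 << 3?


0b11101110 << 3 = 0b11101110000 = 1904

1904


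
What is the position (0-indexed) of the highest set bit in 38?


0b100110. Highest set bit at position 5

5


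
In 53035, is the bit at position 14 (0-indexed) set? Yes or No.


0b1100111100101011, bit 14 = 1. Yes

Yes


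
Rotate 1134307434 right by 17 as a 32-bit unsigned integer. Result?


Rotate 0b1000011100111000010100001101010 right by 17 (32-bit) = 0b10100001101010010000111001110 = 339026382

339026382


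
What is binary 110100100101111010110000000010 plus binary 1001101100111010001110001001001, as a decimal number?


110100100101111010110000000010 + 1001101100111010001110001001001 = 10000010001101001100100001001011 = 2184497227

2184497227


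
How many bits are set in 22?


0b10110 has 3 set bits

3


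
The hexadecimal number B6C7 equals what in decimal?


B6C7 hex = 46791 decimal

46791


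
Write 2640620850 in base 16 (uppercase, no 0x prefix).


2640620850 = 9D64AD32 hex

9D64AD32


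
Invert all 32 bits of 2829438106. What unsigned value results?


2829438106 ^ 4294967295 = 1465529189

1465529189


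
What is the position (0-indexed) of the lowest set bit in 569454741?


0b100001111100010011000010010101. Lowest set bit at position 0

0


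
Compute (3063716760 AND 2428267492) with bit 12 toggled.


Step 1: 3063716760 & 2428267492 = 2426145664
Step 2: 2426145664 ^ (1 << 12) = 2426145664 ^ 4096 = 2426149760

2426149760


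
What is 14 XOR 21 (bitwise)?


0b1110 ^ 0b10101 = 0b11011 = 27

27


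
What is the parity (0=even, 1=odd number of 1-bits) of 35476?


0b1000101010010100 has 6 ones => parity 0

0


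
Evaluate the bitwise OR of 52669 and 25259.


0b1100110110111101 | 0b110001010101011 = 0b1110111110111111 = 61375

61375


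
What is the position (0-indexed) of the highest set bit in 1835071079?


0b1101101011000001111011001100111. Highest set bit at position 30

30


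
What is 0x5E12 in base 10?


5E12 hex = 24082 decimal

24082


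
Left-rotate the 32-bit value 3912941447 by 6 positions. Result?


Rotate 0b11101001001110101011111110000111 left by 6 (32-bit) = 0b1001110101011111110000111111010 = 1320149498

1320149498


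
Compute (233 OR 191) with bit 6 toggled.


Step 1: 233 | 191 = 255
Step 2: 255 ^ (1 << 6) = 255 ^ 64 = 191

191


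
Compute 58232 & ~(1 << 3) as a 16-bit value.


58232 & ~(1 << 3) = 58224

58224


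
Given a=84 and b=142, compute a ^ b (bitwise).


84 ^ 142 = 218

218


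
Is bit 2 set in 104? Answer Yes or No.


0b1101000, bit 2 = 0. No

No


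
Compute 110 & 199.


0b1101110 & 0b11000111 = 0b1000110 = 70

70


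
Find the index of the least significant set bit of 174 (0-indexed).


0b10101110. Lowest set bit at position 1

1


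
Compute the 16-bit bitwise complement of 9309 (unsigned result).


~0b10010001011101 = 0b1101101110100010 = 56226 (16-bit unsigned)

56226


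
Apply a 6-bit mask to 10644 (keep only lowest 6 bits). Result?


10644 & 63 = 20

20


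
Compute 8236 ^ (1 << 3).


8236 ^ (1 << 3) = 8236 ^ 8 = 8228

8228


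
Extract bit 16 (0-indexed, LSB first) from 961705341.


0b111001010100100111010101111101, position 16 = 0

0


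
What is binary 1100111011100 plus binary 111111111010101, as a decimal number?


1100111011100 + 111111111010101 = 1001100110110001 = 39345

39345


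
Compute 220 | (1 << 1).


220 | (1 << 1) = 220 | 2 = 222

222


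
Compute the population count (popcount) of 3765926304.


0b11100000011101110111100110100000 has 16 set bits

16


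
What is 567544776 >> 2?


0b100001110101000000101111001000 >> 2 = 0b1000011101010000001011110010 = 141886194

141886194


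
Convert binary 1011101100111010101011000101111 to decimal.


1011101100111010101011000101111 in decimal = 1570592303

1570592303


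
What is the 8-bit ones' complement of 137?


137 ^ 255 = 118

118


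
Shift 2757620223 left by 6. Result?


0b10100100010111011111000111111111 << 6 = 0b10100100010111011111000111111111000000 = 176487694272

176487694272


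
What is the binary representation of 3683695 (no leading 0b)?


3683695 = 1110000011010101101111 in binary

1110000011010101101111


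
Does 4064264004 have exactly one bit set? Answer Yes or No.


0b11110010001111111011111101000100. Multiple bits set => No

No


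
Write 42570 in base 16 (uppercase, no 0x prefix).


42570 = A64A hex

A64A


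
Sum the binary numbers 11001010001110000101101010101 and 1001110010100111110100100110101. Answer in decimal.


11001010001110000101101010101 + 1001110010100111110100100110101 = 1100111100110101111010010001010 = 1738208394

1738208394


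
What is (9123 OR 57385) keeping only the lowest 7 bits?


Step 1: 9123 | 57385 = 58283
Step 2: 58283 & 127 = 43

43


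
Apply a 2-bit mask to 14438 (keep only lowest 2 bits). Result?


14438 & 3 = 2

2


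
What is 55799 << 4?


0b1101100111110111 << 4 = 0b11011001111101110000 = 892784

892784


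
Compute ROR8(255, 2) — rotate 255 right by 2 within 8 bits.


Rotate 0b11111111 right by 2 (8-bit) = 0b11111111 = 255

255


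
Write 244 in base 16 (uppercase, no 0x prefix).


244 = F4 hex

F4


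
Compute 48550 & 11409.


0b1011110110100110 & 0b10110010010001 = 0b10110010000000 = 11392

11392


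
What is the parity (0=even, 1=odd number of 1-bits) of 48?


0b110000 has 2 ones => parity 0

0


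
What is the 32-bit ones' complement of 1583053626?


1583053626 ^ 4294967295 = 2711913669

2711913669


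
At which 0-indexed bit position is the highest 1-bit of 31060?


0b111100101010100. Highest set bit at position 14

14


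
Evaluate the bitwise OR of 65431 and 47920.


0b1111111110010111 | 0b1011101100110000 = 0b1111111110110111 = 65463

65463


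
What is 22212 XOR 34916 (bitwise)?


0b101011011000100 ^ 0b1000100001100100 = 0b1101111010100000 = 56992

56992


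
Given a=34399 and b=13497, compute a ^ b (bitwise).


34399 ^ 13497 = 45798

45798


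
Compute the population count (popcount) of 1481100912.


0b1011000010001111100111001110000 has 15 set bits

15


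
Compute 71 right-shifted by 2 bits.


0b1000111 >> 2 = 0b10001 = 17

17


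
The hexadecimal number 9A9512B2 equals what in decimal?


9A9512B2 hex = 2593460914 decimal

2593460914


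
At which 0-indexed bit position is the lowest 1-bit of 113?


0b1110001. Lowest set bit at position 0

0


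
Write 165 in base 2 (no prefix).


165 = 10100101 in binary

10100101


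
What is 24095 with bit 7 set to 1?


24095 | (1 << 7) = 24095 | 128 = 24223

24223


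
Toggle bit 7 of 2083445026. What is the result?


2083445026 ^ (1 << 7) = 2083445026 ^ 128 = 2083445154

2083445154


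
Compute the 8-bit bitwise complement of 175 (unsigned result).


~0b10101111 = 0b1010000 = 80 (8-bit unsigned)

80


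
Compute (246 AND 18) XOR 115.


Step 1: 246 & 18 = 18
Step 2: 18 ^ 115 = 97

97


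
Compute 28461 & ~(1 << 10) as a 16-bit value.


28461 & ~(1 << 10) = 27437

27437


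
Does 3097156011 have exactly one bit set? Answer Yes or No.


0b10111000100110101101100110101011. Multiple bits set => No

No


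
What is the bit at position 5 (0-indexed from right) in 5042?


0b1001110110010, position 5 = 1

1


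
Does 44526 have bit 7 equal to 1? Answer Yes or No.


0b1010110111101110, bit 7 = 1. Yes

Yes


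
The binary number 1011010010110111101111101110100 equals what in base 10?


1011010010110111101111101110100 in decimal = 1515970420

1515970420


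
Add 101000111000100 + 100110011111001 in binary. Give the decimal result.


101000111000100 + 100110011111001 = 1001111010111101 = 40637

40637


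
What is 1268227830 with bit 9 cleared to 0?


1268227830 & ~(1 << 9) = 1268227318

1268227318


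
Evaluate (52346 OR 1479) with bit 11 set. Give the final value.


Step 1: 52346 | 1479 = 52735
Step 2: 52735 | (1 << 11) = 52735 | 2048 = 52735

52735


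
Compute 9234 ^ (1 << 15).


9234 ^ (1 << 15) = 9234 ^ 32768 = 42002

42002


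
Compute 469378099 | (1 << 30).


469378099 | (1 << 30) = 469378099 | 1073741824 = 1543119923

1543119923


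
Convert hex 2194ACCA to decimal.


2194ACCA hex = 563391690 decimal

563391690


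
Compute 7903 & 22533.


0b1111011011111 & 0b101100000000101 = 0b1100000000101 = 6149

6149


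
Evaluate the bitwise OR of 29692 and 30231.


0b111001111111100 | 0b111011000010111 = 0b111011111111111 = 30719

30719
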